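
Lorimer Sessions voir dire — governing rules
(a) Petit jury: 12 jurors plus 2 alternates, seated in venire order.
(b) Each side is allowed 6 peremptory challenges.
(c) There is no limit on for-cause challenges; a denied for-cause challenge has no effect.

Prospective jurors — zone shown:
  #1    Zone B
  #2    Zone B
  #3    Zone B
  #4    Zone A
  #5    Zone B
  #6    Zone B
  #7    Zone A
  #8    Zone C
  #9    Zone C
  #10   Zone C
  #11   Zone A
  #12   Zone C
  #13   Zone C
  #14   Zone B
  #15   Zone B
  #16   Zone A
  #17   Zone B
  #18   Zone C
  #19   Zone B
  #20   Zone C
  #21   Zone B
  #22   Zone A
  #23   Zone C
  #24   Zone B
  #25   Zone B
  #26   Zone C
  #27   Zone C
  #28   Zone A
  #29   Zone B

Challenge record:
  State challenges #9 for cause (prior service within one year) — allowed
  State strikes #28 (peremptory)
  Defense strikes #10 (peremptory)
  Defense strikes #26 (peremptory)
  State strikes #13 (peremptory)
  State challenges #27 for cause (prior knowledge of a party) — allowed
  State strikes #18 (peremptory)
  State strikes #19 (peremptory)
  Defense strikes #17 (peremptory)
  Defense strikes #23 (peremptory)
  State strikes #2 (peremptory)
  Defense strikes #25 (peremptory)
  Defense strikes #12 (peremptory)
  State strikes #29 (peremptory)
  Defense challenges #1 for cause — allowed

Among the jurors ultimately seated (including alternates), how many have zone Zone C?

2

Removed: #1, #2, #9, #10, #12, #13, #17, #18, #19, #23, #25, #26, #27, #28, #29.
Seated (14 incl. alternates): #3, #4, #5, #6, #7, #8, #11, #14, #15, #16, #20, #21, #22, #24.
Of those, in Zone C: #8, #20 → 2.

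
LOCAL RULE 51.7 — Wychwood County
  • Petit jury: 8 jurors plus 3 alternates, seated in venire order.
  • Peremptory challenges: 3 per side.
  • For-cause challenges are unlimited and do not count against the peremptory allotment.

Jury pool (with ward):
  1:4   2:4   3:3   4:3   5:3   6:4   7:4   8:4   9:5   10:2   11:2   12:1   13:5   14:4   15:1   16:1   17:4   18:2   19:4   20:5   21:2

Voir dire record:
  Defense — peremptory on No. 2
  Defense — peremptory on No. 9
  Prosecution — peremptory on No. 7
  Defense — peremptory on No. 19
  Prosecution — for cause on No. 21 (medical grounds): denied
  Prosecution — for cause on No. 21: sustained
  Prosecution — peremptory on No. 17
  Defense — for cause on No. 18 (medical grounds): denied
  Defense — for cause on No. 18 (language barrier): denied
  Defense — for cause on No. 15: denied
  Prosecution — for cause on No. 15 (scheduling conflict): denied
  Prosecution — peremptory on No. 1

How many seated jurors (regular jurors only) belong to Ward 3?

3

Removed: #1, #2, #7, #9, #17, #19, #21.
Seated jurors 1–8: #3, #4, #5, #6, #8, #10, #11, #12 (alternates #13, #14, #15 not counted).
Of those, in Ward 3: #3, #4, #5 → 3.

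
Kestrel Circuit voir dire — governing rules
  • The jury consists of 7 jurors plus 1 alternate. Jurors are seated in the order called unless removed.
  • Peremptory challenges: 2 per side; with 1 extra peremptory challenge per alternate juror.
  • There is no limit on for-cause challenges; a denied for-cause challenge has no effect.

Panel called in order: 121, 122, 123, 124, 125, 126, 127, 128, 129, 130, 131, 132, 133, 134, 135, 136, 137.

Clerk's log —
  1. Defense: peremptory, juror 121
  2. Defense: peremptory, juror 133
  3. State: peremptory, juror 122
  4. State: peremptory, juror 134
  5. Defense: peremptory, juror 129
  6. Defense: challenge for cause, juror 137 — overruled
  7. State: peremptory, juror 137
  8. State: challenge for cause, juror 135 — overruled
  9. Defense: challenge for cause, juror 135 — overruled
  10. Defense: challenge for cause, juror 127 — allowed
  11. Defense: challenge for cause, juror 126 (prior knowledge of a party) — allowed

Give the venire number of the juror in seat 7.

Removed: #121, #122, #126, #127, #129, #133, #134, #137. (#135 stays — for-cause denied.)
Seating in order: seats 1–7 → #123, #124, #125, #128, #130, #131, #132; alternates → #135.
So seat 7 is #132.

132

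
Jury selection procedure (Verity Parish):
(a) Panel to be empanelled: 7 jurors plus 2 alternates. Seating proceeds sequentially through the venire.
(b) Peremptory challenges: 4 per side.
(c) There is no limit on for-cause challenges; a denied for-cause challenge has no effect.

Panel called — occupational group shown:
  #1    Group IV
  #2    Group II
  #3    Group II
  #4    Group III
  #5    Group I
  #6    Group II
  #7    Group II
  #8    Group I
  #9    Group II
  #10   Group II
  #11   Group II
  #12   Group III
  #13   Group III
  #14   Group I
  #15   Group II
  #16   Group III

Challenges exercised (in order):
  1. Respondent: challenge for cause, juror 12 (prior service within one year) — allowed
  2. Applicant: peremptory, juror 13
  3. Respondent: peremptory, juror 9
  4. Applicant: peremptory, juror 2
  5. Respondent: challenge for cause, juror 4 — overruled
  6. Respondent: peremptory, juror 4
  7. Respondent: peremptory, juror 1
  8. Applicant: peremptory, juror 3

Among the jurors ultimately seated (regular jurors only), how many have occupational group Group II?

Removed: #1, #2, #3, #4, #9, #12, #13.
Seated jurors 1–7: #5, #6, #7, #8, #10, #11, #14 (alternates #15, #16 not counted).
Of those, in Group II: #6, #7, #10, #11 → 4.

4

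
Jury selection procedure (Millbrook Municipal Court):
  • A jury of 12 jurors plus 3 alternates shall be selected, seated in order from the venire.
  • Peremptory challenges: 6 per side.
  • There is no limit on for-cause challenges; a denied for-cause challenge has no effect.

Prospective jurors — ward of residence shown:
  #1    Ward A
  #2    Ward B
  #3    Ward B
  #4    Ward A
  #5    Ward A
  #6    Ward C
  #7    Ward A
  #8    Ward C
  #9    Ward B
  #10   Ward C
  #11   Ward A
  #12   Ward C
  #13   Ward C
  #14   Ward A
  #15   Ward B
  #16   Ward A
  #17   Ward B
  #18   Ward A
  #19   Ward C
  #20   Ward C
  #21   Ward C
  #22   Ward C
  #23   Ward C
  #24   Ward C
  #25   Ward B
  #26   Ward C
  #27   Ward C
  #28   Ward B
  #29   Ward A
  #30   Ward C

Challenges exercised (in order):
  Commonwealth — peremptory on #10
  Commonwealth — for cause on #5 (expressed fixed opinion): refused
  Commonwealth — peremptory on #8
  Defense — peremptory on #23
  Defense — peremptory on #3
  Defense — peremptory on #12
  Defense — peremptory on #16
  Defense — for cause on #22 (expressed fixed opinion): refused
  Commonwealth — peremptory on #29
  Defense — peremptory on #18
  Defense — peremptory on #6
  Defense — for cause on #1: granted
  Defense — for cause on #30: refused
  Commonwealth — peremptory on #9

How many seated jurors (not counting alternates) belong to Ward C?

4

Removed: #1, #3, #6, #8, #9, #10, #12, #16, #18, #23, #29.
Seated jurors 1–12: #2, #4, #5, #7, #11, #13, #14, #15, #17, #19, #20, #21 (alternates #22, #24, #25 not counted).
Of those, in Ward C: #13, #19, #20, #21 → 4.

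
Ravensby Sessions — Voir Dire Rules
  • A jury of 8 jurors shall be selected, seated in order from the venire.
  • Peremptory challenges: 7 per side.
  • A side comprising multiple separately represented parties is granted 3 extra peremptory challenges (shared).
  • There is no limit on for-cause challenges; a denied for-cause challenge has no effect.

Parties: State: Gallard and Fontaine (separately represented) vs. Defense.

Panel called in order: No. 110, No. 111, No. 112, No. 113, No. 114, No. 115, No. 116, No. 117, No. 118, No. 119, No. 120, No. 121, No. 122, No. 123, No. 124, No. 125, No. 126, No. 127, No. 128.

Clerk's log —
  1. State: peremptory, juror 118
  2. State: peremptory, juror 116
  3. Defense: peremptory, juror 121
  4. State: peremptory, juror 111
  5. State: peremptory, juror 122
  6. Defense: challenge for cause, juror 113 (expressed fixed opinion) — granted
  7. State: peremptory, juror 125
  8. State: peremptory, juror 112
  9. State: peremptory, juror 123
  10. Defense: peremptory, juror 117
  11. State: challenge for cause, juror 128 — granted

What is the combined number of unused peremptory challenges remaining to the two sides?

State allotment: 7 base + 3 multi-party = 10. Defense allotment: 7.
State peremptories used: #118, #116, #111, #122, #125, #112, #123 — 7 (the for-cause on #128 doesn't count).
Defense peremptories used: #121, #117 — 2 (the for-cause on #113 doesn't count).
Remaining: (10 − 7) + (7 − 2) = 8.

8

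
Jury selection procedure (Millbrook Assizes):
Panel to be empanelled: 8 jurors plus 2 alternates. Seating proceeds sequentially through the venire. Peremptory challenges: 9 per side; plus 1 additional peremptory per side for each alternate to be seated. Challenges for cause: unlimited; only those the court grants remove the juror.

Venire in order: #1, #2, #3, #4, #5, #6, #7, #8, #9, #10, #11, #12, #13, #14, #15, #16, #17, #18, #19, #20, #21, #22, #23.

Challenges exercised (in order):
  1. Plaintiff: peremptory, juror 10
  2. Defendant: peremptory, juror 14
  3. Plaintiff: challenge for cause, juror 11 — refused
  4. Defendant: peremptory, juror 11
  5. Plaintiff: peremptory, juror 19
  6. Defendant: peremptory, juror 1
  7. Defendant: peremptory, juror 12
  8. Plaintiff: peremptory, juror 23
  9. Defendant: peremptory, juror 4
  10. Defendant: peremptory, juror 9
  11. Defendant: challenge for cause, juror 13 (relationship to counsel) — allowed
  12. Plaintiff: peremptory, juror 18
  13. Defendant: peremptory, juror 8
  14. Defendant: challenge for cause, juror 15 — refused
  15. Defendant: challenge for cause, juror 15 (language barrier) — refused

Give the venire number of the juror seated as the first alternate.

20

Removed: #1, #4, #8, #9, #10, #11, #12, #13, #14, #18, #19, #23. (#15 stays — for-cause denied.)
Filling seats in venire order through position 9: #2, #3, #5, #6, #7, #15, #16, #17, #20.
So alternate 1 is #20.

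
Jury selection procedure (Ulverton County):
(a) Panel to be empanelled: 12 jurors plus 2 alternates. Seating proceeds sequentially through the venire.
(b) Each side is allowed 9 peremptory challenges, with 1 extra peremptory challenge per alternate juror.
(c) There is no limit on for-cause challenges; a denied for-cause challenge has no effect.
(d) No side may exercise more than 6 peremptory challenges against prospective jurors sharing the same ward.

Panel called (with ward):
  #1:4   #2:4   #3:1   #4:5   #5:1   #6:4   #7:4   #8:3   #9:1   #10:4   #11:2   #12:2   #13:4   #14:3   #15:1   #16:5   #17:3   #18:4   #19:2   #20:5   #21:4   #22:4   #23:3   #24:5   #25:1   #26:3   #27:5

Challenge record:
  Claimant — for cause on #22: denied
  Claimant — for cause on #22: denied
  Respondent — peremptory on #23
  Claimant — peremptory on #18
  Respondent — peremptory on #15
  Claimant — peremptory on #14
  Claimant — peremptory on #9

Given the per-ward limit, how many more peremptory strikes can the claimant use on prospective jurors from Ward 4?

5

Claimant peremptories so far: #18, #14, #9 — 3 of 11 used, 8 left overall.
Against Ward 4: #18 — 1 used; per-ward cap 6 leaves 5.
Binding limit: min(8, 5) = 5.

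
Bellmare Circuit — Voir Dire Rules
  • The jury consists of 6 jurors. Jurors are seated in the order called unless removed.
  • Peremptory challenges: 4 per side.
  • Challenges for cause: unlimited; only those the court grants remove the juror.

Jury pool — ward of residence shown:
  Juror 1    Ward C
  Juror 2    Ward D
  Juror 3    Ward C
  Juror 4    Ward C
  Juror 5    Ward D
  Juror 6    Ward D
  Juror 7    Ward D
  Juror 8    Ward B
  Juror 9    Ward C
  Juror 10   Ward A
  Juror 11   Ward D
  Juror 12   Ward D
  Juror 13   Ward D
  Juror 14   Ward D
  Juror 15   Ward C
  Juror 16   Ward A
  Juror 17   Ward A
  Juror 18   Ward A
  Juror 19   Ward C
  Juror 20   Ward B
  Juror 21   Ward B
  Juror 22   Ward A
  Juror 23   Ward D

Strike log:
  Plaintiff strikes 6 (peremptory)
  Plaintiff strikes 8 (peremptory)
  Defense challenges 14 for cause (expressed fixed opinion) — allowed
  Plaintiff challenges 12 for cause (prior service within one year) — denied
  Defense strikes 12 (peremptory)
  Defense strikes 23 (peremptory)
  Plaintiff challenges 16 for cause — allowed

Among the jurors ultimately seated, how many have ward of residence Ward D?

3

Removed: #6, #8, #12, #14, #16, #23.
Seated jurors 1–6: #1, #2, #3, #4, #5, #7.
Of those, in Ward D: #2, #5, #7 → 3.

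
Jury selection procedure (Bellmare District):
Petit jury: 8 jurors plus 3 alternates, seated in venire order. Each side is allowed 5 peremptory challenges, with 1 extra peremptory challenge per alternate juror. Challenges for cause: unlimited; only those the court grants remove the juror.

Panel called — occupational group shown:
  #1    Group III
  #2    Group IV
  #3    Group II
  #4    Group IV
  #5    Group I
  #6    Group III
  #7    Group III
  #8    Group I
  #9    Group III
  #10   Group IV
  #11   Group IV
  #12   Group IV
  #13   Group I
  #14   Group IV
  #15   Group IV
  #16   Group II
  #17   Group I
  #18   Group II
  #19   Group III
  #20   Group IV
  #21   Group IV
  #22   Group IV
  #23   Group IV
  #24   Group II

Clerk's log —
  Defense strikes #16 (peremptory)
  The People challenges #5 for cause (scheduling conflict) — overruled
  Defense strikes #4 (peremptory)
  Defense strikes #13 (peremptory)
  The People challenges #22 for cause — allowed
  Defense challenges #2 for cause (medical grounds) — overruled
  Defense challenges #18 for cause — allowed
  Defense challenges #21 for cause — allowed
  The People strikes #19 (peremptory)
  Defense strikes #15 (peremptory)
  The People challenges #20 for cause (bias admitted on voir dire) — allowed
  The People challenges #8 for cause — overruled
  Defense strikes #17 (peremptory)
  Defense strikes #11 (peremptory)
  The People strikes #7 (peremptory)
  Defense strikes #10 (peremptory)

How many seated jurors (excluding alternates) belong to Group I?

Removed: #4, #7, #10, #11, #13, #15, #16, #17, #18, #19, #20, #21, #22.
Seated jurors 1–8: #1, #2, #3, #5, #6, #8, #9, #12 (alternates #14, #23, #24 not counted).
Of those, in Group I: #5, #8 → 2.

2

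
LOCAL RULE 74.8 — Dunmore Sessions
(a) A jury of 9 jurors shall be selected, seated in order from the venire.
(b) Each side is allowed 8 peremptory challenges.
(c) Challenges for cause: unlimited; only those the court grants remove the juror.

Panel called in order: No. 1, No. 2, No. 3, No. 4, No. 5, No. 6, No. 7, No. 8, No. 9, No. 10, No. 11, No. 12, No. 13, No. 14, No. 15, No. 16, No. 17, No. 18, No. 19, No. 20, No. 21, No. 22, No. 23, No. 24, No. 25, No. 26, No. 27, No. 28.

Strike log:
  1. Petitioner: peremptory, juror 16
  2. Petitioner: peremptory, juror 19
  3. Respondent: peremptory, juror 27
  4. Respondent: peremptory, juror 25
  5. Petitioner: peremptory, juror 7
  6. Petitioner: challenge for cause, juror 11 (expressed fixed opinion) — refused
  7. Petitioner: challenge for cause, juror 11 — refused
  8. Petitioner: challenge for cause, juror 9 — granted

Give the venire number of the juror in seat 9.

11

Removed: #7, #9, #16, #19, #25, #27. (#11 stays — for-cause denied.)
Seating in order: seats 1–9 → #1, #2, #3, #4, #5, #6, #8, #10, #11.
So seat 9 is #11.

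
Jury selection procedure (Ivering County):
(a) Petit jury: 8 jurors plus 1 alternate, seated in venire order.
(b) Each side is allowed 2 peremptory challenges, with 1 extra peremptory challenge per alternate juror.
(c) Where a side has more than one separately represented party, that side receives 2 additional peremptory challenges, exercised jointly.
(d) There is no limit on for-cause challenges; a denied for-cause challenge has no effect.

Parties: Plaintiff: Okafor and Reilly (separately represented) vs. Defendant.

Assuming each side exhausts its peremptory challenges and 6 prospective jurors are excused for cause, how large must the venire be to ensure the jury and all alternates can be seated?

23

Seats to fill: 8 + 1 alternates = 9.
Peremptories — Plaintiff: 2 + 1×1 + 2 = 5; Defendant: 2 + 1×1 = 3; total 8.
For-cause removals: 6.
Minimum venire: 9 + 8 + 6 = 23.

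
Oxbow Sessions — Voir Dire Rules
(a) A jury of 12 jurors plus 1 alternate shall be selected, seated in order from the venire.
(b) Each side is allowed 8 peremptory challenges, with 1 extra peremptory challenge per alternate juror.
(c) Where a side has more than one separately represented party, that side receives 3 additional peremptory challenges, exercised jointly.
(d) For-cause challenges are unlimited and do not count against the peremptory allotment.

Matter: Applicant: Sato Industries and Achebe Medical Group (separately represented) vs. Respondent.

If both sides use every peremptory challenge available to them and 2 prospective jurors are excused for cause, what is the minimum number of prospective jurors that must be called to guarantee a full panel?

Seats to fill: 12 + 1 alternates = 13.
Peremptories — Applicant: 8 + 1×1 + 3 = 12; Respondent: 8 + 1×1 = 9; total 21.
For-cause removals: 2.
Minimum venire: 13 + 21 + 2 = 36.

36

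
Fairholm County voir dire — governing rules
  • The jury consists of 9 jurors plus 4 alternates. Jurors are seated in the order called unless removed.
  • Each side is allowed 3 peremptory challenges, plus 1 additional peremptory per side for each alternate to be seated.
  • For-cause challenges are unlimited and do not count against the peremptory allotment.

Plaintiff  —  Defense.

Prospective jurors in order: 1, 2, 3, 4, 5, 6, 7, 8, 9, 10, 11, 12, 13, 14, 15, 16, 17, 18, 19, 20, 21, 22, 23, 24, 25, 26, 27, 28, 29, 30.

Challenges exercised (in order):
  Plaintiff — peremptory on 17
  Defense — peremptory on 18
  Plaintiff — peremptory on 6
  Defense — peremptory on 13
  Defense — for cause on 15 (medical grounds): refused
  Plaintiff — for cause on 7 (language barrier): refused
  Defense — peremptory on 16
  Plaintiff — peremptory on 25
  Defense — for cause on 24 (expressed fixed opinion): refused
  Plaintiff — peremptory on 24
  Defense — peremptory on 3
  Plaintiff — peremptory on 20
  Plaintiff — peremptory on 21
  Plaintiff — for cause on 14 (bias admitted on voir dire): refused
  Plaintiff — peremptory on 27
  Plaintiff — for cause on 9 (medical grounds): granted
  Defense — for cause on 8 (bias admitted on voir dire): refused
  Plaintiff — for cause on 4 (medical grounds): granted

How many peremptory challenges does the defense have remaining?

3

Defense allotment: 3 base + 1 × 4 alternates = 7.
Defense peremptories used: #18, #13, #16, #3 — 4 (for-cause on #15, #24, #8 don't count).
Remaining: 7 − 4 = 3.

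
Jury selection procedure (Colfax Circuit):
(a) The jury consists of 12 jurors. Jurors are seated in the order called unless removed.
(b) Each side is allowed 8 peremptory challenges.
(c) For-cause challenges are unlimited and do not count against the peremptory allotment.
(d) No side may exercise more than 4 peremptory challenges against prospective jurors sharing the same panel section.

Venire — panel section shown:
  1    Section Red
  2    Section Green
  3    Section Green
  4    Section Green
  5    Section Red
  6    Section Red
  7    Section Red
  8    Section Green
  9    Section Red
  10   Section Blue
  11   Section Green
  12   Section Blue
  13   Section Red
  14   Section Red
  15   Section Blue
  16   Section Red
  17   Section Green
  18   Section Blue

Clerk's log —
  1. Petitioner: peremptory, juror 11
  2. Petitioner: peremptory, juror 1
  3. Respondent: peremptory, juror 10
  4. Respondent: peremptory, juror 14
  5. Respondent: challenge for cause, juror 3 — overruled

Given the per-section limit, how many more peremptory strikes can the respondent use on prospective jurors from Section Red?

3

Respondent peremptories so far: #10, #14 — 2 of 8 used, 6 left overall.
Against Section Red: #14 — 1 used; per-section cap 4 leaves 3.
Binding limit: min(6, 3) = 3.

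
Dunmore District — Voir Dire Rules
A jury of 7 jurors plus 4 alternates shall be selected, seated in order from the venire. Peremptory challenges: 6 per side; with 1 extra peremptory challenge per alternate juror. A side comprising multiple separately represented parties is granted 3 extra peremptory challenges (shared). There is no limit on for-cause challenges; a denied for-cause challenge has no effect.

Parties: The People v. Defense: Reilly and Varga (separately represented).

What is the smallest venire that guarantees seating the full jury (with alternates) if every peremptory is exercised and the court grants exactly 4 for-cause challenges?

38

Seats to fill: 7 + 4 alternates = 11.
Peremptories — The People: 6 + 1×4 = 10; Defense: 6 + 1×4 + 3 = 13; total 23.
For-cause removals: 4.
Minimum venire: 11 + 23 + 4 = 38.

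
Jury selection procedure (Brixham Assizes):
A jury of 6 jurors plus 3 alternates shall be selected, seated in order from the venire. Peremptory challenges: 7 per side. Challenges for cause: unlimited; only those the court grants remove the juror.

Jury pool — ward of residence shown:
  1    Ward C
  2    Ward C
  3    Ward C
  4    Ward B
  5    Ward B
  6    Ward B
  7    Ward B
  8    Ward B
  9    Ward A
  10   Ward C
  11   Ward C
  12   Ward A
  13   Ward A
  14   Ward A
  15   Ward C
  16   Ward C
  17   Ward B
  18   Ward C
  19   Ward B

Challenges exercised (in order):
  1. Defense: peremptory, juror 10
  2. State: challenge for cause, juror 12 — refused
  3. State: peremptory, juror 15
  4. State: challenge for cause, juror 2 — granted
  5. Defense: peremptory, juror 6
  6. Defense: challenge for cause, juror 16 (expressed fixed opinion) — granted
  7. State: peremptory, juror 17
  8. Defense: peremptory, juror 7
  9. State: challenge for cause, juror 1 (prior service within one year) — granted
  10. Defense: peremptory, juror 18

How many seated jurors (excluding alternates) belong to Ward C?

Removed: #1, #2, #6, #7, #10, #15, #16, #17, #18.
Seated jurors 1–6: #3, #4, #5, #8, #9, #11 (alternates #12, #13, #14 not counted).
Of those, in Ward C: #3, #11 → 2.

2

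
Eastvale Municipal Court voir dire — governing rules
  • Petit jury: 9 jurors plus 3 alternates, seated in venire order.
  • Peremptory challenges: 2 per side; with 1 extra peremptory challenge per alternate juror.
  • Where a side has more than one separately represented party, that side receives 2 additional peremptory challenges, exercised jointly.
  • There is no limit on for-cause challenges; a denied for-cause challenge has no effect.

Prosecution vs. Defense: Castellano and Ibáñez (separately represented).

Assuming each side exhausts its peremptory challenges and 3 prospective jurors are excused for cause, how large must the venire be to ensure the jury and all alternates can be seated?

27

Seats to fill: 9 + 3 alternates = 12.
Peremptories — Prosecution: 2 + 1×3 = 5; Defense: 2 + 1×3 + 2 = 7; total 12.
For-cause removals: 3.
Minimum venire: 12 + 12 + 3 = 27.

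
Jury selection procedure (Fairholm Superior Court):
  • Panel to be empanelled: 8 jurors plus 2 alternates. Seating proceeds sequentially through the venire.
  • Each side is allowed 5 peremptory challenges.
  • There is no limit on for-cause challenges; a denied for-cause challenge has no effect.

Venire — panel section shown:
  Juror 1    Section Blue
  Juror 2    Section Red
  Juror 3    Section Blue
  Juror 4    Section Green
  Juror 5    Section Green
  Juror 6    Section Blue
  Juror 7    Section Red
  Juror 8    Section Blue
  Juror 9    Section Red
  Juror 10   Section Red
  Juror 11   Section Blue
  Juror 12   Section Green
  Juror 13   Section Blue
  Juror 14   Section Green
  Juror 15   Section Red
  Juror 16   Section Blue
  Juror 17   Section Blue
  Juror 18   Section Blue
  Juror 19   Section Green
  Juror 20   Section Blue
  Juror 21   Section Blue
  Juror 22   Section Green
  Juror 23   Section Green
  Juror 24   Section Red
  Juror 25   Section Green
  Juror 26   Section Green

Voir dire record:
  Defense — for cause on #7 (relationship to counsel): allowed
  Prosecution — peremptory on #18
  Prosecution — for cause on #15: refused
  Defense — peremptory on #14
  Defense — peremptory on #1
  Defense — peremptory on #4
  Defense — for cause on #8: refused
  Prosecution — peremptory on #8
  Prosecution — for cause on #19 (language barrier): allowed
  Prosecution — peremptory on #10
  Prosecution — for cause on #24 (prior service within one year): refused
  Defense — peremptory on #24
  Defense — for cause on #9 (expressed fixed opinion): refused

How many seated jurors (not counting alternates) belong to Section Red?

2

Removed: #1, #4, #7, #8, #10, #14, #18, #19, #24.
Seated jurors 1–8: #2, #3, #5, #6, #9, #11, #12, #13 (alternates #15, #16 not counted).
Of those, in Section Red: #2, #9 → 2.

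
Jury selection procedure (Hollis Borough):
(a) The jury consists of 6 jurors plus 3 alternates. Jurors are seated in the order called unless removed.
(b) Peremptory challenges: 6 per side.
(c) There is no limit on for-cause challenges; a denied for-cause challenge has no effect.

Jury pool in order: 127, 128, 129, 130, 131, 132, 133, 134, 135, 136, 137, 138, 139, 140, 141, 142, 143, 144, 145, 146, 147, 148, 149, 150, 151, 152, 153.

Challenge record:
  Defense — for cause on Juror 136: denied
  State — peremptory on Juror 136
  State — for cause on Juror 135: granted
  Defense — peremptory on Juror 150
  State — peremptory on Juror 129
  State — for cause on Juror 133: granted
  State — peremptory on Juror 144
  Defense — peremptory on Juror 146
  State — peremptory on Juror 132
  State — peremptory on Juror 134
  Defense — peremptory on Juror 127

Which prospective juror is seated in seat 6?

139

Removed: #127, #129, #132, #133, #134, #135, #136, #144, #146, #150.
Filling seats in venire order through position 6: #128, #130, #131, #137, #138, #139.
So seat 6 is #139.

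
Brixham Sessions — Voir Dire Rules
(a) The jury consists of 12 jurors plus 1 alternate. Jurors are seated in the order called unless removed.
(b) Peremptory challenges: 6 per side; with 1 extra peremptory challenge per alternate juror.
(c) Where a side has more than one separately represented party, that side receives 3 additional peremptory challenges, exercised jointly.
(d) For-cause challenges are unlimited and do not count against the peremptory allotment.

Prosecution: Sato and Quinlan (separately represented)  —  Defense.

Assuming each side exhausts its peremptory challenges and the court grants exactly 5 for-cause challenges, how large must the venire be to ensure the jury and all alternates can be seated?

35

Seats to fill: 12 + 1 alternates = 13.
Peremptories — Prosecution: 6 + 1×1 + 3 = 10; Defense: 6 + 1×1 = 7; total 17.
For-cause removals: 5.
Minimum venire: 13 + 17 + 5 = 35.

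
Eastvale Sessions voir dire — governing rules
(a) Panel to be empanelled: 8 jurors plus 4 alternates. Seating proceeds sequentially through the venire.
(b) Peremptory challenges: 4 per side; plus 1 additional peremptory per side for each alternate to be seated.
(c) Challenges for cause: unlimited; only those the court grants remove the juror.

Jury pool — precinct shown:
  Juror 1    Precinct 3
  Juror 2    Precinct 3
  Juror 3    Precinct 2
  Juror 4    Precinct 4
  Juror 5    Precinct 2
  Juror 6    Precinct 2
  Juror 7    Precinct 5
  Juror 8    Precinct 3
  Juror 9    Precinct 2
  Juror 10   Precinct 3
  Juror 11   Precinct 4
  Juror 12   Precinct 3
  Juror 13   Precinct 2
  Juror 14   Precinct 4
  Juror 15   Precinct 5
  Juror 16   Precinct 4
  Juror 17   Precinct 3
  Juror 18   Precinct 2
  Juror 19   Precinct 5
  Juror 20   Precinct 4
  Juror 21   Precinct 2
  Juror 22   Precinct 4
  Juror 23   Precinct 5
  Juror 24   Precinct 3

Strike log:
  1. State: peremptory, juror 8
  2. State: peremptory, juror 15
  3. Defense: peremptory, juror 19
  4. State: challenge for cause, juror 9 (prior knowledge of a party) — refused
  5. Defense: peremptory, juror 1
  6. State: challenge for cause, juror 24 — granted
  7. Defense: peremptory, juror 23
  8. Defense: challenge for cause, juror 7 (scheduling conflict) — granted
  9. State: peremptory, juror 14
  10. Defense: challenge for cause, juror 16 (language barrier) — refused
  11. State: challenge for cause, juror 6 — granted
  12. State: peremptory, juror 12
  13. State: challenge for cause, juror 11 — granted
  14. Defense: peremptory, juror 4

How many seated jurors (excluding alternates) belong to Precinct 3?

3

Removed: #1, #4, #6, #7, #8, #11, #12, #14, #15, #19, #23, #24.
Seated jurors 1–8: #2, #3, #5, #9, #10, #13, #16, #17 (alternates #18, #20, #21, #22 not counted).
Of those, in Precinct 3: #2, #10, #17 → 3.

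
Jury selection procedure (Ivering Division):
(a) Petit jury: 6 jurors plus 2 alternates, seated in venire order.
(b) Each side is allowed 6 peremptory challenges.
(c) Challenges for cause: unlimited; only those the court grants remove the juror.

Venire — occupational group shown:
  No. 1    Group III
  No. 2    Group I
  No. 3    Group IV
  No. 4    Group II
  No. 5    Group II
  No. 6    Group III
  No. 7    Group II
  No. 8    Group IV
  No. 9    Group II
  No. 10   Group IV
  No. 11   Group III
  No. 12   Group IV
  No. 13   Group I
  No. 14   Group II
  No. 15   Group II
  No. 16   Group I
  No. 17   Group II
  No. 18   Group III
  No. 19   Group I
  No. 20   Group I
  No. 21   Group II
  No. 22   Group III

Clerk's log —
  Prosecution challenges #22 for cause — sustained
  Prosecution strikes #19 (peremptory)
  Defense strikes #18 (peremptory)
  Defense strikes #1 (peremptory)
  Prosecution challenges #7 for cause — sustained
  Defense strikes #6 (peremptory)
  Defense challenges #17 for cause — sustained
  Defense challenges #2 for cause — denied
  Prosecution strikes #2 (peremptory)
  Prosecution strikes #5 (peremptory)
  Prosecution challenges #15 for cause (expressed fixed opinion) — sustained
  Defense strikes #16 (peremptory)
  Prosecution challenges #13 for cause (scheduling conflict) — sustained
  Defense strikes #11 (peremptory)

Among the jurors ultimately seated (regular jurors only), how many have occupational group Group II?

Removed: #1, #2, #5, #6, #7, #11, #13, #15, #16, #17, #18, #19, #22.
Seated jurors 1–6: #3, #4, #8, #9, #10, #12 (alternates #14, #20 not counted).
Of those, in Group II: #4, #9 → 2.

2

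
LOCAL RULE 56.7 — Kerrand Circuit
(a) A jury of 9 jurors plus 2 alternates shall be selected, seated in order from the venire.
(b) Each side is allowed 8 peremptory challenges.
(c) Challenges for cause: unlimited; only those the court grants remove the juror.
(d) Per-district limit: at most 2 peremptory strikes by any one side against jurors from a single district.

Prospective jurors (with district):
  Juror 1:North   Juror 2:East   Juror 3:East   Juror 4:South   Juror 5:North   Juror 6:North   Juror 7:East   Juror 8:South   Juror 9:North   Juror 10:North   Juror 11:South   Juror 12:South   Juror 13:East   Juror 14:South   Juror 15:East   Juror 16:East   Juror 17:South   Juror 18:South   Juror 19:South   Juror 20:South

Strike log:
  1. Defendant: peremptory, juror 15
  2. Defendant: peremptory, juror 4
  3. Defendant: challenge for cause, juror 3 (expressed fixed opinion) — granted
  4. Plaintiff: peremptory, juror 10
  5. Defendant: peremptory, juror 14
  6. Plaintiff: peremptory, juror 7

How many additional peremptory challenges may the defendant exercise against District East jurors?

Defendant peremptories so far: #15, #4, #14 — 3 of 8 used, 5 left overall.
Against District East: #15 — 1 used; per-district cap 2 leaves 1.
Binding limit: min(5, 1) = 1.

1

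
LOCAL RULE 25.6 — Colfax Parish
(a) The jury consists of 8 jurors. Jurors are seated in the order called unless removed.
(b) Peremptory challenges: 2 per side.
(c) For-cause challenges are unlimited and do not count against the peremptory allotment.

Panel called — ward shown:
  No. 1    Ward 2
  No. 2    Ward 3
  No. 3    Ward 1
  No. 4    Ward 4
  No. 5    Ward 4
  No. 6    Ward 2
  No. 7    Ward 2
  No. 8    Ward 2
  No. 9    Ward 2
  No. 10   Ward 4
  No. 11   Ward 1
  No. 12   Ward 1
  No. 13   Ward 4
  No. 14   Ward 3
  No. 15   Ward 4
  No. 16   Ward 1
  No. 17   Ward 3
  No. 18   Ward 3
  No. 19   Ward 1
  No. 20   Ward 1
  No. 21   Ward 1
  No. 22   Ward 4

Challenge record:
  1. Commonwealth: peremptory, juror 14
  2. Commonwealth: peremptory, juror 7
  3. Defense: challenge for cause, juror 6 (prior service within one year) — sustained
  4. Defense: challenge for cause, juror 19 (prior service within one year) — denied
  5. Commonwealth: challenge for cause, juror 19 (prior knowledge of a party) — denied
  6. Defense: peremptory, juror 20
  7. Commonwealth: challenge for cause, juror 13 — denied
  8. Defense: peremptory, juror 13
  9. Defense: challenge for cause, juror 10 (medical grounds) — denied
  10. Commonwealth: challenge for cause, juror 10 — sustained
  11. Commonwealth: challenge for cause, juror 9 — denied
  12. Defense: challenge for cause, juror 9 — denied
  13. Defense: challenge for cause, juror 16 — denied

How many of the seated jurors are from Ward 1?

Removed: #6, #7, #10, #13, #14, #20.
Seated jurors 1–8: #1, #2, #3, #4, #5, #8, #9, #11.
Of those, in Ward 1: #3, #11 → 2.

2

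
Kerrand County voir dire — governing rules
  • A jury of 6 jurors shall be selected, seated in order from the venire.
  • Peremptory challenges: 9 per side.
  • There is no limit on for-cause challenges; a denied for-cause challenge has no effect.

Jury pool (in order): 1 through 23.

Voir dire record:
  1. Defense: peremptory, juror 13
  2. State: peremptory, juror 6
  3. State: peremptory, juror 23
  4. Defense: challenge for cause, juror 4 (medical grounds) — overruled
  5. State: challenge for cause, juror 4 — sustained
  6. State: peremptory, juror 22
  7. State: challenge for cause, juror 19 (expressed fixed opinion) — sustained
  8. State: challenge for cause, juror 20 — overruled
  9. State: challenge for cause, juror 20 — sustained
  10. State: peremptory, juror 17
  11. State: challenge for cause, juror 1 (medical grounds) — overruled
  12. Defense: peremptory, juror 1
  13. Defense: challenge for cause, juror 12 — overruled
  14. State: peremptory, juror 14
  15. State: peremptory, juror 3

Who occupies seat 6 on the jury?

Removed: #1, #3, #4, #6, #13, #14, #17, #19, #20, #22, #23. (#12 stays — for-cause denied.)
Seating in order: seats 1–6 → #2, #5, #7, #8, #9, #10.
So seat 6 is #10.

10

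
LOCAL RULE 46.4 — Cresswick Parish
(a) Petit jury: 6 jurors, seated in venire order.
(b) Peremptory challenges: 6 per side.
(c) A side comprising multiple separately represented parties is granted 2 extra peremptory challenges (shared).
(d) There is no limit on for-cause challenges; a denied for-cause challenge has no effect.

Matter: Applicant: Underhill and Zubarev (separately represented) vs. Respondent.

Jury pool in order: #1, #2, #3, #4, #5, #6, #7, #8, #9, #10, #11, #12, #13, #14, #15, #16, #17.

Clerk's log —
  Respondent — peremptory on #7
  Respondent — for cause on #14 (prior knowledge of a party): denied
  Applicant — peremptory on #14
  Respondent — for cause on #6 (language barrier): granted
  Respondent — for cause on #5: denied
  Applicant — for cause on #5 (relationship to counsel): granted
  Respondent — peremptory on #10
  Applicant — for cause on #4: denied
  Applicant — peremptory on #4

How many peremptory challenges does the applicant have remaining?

6

Applicant allotment: 6 base + 2 multi-party = 8.
Applicant peremptories used: #14, #4 — 2 (for-cause on #5, #4 don't count).
Remaining: 8 − 2 = 6.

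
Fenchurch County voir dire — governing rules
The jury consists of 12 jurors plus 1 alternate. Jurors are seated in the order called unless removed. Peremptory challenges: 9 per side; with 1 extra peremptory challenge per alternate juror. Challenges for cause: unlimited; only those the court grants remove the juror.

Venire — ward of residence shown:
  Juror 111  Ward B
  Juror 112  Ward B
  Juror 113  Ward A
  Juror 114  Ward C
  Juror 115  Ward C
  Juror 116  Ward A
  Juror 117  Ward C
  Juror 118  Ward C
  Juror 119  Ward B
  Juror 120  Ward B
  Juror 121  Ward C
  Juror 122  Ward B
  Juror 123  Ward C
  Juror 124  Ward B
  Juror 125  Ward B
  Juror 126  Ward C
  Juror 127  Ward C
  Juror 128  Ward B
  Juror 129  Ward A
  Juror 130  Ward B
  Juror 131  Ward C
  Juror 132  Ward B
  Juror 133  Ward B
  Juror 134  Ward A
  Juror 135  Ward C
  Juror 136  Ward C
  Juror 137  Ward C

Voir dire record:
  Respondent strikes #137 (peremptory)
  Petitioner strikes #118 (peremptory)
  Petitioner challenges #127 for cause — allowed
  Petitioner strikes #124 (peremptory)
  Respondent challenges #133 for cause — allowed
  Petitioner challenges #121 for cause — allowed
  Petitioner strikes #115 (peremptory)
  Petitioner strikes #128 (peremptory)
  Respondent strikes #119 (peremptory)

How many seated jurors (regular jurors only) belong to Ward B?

5

Removed: #115, #118, #119, #121, #124, #127, #128, #133, #137.
Seated jurors 1–12: #111, #112, #113, #114, #116, #117, #120, #122, #123, #125, #126, #129 (alternates #130 not counted).
Of those, in Ward B: #111, #112, #120, #122, #125 → 5.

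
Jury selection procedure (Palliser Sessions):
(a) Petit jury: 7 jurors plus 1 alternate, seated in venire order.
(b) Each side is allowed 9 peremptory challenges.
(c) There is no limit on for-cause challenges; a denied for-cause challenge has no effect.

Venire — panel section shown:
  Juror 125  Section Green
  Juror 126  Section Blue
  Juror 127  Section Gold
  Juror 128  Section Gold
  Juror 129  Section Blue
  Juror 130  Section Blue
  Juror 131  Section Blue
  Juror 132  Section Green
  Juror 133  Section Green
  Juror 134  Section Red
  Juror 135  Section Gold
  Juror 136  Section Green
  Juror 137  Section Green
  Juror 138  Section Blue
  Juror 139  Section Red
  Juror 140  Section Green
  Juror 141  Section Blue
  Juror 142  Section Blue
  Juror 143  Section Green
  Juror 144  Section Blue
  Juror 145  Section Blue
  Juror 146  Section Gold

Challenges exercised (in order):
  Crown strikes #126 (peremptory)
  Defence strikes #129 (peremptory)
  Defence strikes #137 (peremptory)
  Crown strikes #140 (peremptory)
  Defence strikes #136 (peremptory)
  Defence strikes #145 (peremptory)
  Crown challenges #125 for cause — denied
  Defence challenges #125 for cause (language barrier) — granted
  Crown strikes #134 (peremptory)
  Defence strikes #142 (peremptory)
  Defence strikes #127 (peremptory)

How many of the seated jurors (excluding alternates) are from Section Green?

Removed: #125, #126, #127, #129, #134, #136, #137, #140, #142, #145.
Seated jurors 1–7: #128, #130, #131, #132, #133, #135, #138 (alternates #139 not counted).
Of those, in Section Green: #132, #133 → 2.

2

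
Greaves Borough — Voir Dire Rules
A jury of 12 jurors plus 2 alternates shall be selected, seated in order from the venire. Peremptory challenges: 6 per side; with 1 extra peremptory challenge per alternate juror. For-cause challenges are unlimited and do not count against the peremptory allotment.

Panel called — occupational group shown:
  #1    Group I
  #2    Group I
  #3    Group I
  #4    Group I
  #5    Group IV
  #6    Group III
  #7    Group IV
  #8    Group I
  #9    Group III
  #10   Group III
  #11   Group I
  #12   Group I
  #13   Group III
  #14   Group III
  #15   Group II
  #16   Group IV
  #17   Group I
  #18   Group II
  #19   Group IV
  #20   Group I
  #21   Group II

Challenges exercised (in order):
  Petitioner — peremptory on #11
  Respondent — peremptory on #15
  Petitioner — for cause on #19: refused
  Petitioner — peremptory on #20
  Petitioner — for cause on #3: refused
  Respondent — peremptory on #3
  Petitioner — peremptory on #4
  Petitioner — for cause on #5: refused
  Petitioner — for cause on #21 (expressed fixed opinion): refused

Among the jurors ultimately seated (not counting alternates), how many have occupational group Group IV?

3

Removed: #3, #4, #11, #15, #20.
Seated jurors 1–12: #1, #2, #5, #6, #7, #8, #9, #10, #12, #13, #14, #16 (alternates #17, #18 not counted).
Of those, in Group IV: #5, #7, #16 → 3.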